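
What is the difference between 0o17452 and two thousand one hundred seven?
Convert 0o17452 (octal) → 1×4096 + 7×512 + 4×64 + 5×8 + 2 = 7978 (decimal)
Convert two thousand one hundred seven (English words) → 2×1000 + 1×100 + 7 = 2107 (decimal)
Difference: |7978 - 2107| = 5871
5871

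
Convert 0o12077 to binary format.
Convert 0o12077 (octal) → 1×4096 + 2×512 + 7×8 + 7 = 5183 (decimal)
Convert 5183 (decimal) → 5183 = 4096 + 1024 + 32 + 16 + 8 + 4 + 2 + 1 → 0b1010000111111 (binary)
0b1010000111111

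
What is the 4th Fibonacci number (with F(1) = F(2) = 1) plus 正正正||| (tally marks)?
The 4th Fibonacci number (with F(1) = F(2) = 1): 1, 1, 2, 3 → 3
Convert 正正正||| (tally marks) → 5 + 5 + 5 + 3 = 18 (decimal)
Compute 3 + 18 = 21
21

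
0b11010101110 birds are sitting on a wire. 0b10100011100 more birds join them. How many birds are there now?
Convert 0b11010101110 (binary) → 1024 + 512 + 128 + 32 + 8 + 4 + 2 = 1710 (decimal)
Convert 0b10100011100 (binary) → 1024 + 256 + 16 + 8 + 4 = 1308 (decimal)
Compute 1710 + 1308 = 3018
3018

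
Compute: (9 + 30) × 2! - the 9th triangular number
Convert 2! (factorial) → 2 (decimal)
Convert the 9th triangular number (triangular index) → 9×10/2 = 45 (decimal)
Expression in decimal: (9 + 30) × 2 - 45
Parentheses first: 9 + 30 = 39
Multiply: 39 × 2 = 78
Subtract: 78 - 45 = 33
33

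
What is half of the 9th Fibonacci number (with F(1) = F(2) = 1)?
The 9th Fibonacci number (with F(1) = F(2) = 1): 1, 1, 2, 3, 5, 8, 13, 21, 34 → 34
Compute 34 ÷ 2 = 17
17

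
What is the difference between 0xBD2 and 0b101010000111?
Convert 0xBD2 (hexadecimal) → 11×256 + 13×16 + 2 = 3026 (decimal)
Convert 0b101010000111 (binary) → 2048 + 512 + 128 + 4 + 2 + 1 = 2695 (decimal)
Difference: |3026 - 2695| = 331
331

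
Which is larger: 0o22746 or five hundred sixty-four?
Convert 0o22746 (octal) → 2×4096 + 2×512 + 7×64 + 4×8 + 6 = 9702 (decimal)
Convert five hundred sixty-four (English words) → 5×100 + 64 = 564 (decimal)
Compare 9702 vs 564: larger = 9702
9702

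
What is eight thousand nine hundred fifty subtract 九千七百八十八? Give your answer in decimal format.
Convert eight thousand nine hundred fifty (English words) → 8×1000 + 9×100 + 50 = 8950 (decimal)
Convert 九千七百八十八 (Chinese numeral) → 9×1000 + 7×100 + 8×10 + 8 = 9788 (decimal)
Compute 8950 - 9788 = -838
-838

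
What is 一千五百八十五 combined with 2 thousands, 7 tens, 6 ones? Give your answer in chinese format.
Convert 一千五百八十五 (Chinese numeral) → 1×1000 + 5×100 + 8×10 + 5 = 1585 (decimal)
Convert 2 thousands, 7 tens, 6 ones (place-value notation) → 2×1000 + 7×10 + 6 = 2076 (decimal)
Compute 1585 + 2076 = 3661
Convert 3661 (decimal) → 3661 = 3×1000 + 6×100 + 6×10 + 1 → 三千六百六十一 (Chinese numeral)
三千六百六十一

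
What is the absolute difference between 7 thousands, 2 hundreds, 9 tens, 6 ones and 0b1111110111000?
Convert 7 thousands, 2 hundreds, 9 tens, 6 ones (place-value notation) → 7×1000 + 2×100 + 9×10 + 6 = 7296 (decimal)
Convert 0b1111110111000 (binary) → 4096 + 2048 + 1024 + 512 + 256 + 128 + 32 + 16 + 8 = 8120 (decimal)
Compute |7296 - 8120| = 824
824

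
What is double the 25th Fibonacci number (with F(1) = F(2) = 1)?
The 25th Fibonacci number (with F(1) = F(2) = 1) = 75025
Compute 75025 × 2 = 150050
150050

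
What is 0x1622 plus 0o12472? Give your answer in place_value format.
Convert 0x1622 (hexadecimal) → 1×4096 + 6×256 + 2×16 + 2 = 5666 (decimal)
Convert 0o12472 (octal) → 1×4096 + 2×512 + 4×64 + 7×8 + 2 = 5434 (decimal)
Compute 5666 + 5434 = 11100
Convert 11100 (decimal) → 11100 = 11×1000 + 1×100 → 11 thousands, 1 hundred (place-value notation)
11 thousands, 1 hundred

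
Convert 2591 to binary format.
Convert 2591 (decimal) → 2591 = 2048 + 512 + 16 + 8 + 4 + 2 + 1 → 0b101000011111 (binary)
0b101000011111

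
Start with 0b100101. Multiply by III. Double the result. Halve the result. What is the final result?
Convert 0b100101 (binary) → 32 + 4 + 1 = 37 (decimal)
Start: 37
Convert III (Roman numeral) → 1 + 1 + 1 = 3 (decimal)
37 × 3 = 111
111 × 2 = 222
222 ÷ 2 = 111
111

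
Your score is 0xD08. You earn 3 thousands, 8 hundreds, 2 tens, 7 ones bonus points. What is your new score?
Convert 0xD08 (hexadecimal) → 13×256 + 8 = 3336 (decimal)
Convert 3 thousands, 8 hundreds, 2 tens, 7 ones (place-value notation) → 3×1000 + 8×100 + 2×10 + 7 = 3827 (decimal)
Compute 3336 + 3827 = 7163
7163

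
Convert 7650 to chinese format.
Convert 7650 (decimal) → 7650 = 7×1000 + 6×100 + 5×10 → 七千六百五十 (Chinese numeral)
七千六百五十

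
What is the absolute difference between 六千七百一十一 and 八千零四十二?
Convert 六千七百一十一 (Chinese numeral) → 6×1000 + 7×100 + 1×10 + 1 = 6711 (decimal)
Convert 八千零四十二 (Chinese numeral) → 8×1000 + 4×10 + 2 = 8042 (decimal)
Compute |6711 - 8042| = 1331
1331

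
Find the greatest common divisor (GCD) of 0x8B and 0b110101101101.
Convert 0x8B (hexadecimal) → 8×16 + 11 = 139 (decimal)
Convert 0b110101101101 (binary) → 2048 + 1024 + 256 + 64 + 32 + 8 + 4 + 1 = 3437 (decimal)
Compute gcd(139, 3437) = 1
1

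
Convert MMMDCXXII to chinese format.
Convert MMMDCXXII (Roman numeral) → 1000 + 1000 + 1000 + 500 + 100 + 10 + 10 + 1 + 1 = 3622 (decimal)
Convert 3622 (decimal) → 3622 = 3×1000 + 6×100 + 2×10 + 2 → 三千六百二十二 (Chinese numeral)
三千六百二十二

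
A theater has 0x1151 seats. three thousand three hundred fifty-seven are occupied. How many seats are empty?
Convert 0x1151 (hexadecimal) → 1×4096 + 1×256 + 5×16 + 1 = 4433 (decimal)
Convert three thousand three hundred fifty-seven (English words) → 3×1000 + 3×100 + 57 = 3357 (decimal)
Compute 4433 - 3357 = 1076
1076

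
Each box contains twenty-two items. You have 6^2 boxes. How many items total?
Convert twenty-two (English words) → 22 (decimal)
Convert 6^2 (power) → 36 (decimal)
Compute 22 × 36 = 792
792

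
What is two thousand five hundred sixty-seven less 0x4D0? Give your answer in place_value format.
Convert two thousand five hundred sixty-seven (English words) → 2×1000 + 5×100 + 67 = 2567 (decimal)
Convert 0x4D0 (hexadecimal) → 4×256 + 13×16 = 1232 (decimal)
Compute 2567 - 1232 = 1335
Convert 1335 (decimal) → 1335 = 1×1000 + 3×100 + 3×10 + 5 → 1 thousand, 3 hundreds, 3 tens, 5 ones (place-value notation)
1 thousand, 3 hundreds, 3 tens, 5 ones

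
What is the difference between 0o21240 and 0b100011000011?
Convert 0o21240 (octal) → 2×4096 + 1×512 + 2×64 + 4×8 = 8864 (decimal)
Convert 0b100011000011 (binary) → 2048 + 128 + 64 + 2 + 1 = 2243 (decimal)
Difference: |8864 - 2243| = 6621
6621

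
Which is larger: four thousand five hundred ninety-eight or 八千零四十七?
Convert four thousand five hundred ninety-eight (English words) → 4×1000 + 5×100 + 98 = 4598 (decimal)
Convert 八千零四十七 (Chinese numeral) → 8×1000 + 4×10 + 7 = 8047 (decimal)
Compare 4598 vs 8047: larger = 8047
8047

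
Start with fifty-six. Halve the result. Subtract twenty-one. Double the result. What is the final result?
Convert fifty-six (English words) → 56 (decimal)
Start: 56
56 ÷ 2 = 28
Convert twenty-one (English words) → 21 (decimal)
28 - 21 = 7
7 × 2 = 14
14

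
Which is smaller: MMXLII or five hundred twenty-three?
Convert MMXLII (Roman numeral) → 1000 + 1000 + 40 + 1 + 1 = 2042 (decimal)
Convert five hundred twenty-three (English words) → 5×100 + 23 = 523 (decimal)
Compare 2042 vs 523: smaller = 523
523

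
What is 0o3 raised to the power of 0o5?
Convert 0o3 (octal) → 3 (decimal)
Convert 0o5 (octal) → 5 (decimal)
Compute 3 ^ 5 = 243
243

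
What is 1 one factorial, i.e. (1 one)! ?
Convert 1 one (place-value notation) → 1 (decimal)
Compute 1! = 1
1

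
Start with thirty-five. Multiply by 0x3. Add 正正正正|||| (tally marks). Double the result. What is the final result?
Convert thirty-five (English words) → 35 (decimal)
Start: 35
Convert 0x3 (hexadecimal) → 3 (decimal)
35 × 3 = 105
Convert 正正正正|||| (tally marks) → 5 + 5 + 5 + 5 + 4 = 24 (decimal)
105 + 24 = 129
129 × 2 = 258
258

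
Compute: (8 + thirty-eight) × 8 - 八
Convert thirty-eight (English words) → 38 (decimal)
Convert 八 (Chinese numeral) → 8 (decimal)
Expression in decimal: (8 + 38) × 8 - 8
Parentheses first: 8 + 38 = 46
Multiply: 46 × 8 = 368
Subtract: 368 - 8 = 360
360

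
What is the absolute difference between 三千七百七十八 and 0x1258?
Convert 三千七百七十八 (Chinese numeral) → 3×1000 + 7×100 + 7×10 + 8 = 3778 (decimal)
Convert 0x1258 (hexadecimal) → 1×4096 + 2×256 + 5×16 + 8 = 4696 (decimal)
Compute |3778 - 4696| = 918
918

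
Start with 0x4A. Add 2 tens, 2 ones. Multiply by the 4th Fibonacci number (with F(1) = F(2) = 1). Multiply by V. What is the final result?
Convert 0x4A (hexadecimal) → 4×16 + 10 = 74 (decimal)
Start: 74
Convert 2 tens, 2 ones (place-value notation) → 2×10 + 2 = 22 (decimal)
74 + 22 = 96
Convert the 4th Fibonacci number (with F(1) = F(2) = 1) (Fibonacci index) → 1, 1, 2, 3 → 3 (decimal)
96 × 3 = 288
Convert V (Roman numeral) → 5 (decimal)
288 × 5 = 1440
1440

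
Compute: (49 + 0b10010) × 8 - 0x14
Convert 0b10010 (binary) → 16 + 2 = 18 (decimal)
Convert 0x14 (hexadecimal) → 1×16 + 4 = 20 (decimal)
Expression in decimal: (49 + 18) × 8 - 20
Parentheses first: 49 + 18 = 67
Multiply: 67 × 8 = 536
Subtract: 536 - 20 = 516
516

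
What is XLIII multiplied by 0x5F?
Convert XLIII (Roman numeral) → 40 + 1 + 1 + 1 = 43 (decimal)
Convert 0x5F (hexadecimal) → 5×16 + 15 = 95 (decimal)
Compute 43 × 95 = 4085
4085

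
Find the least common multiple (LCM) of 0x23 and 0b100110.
Convert 0x23 (hexadecimal) → 2×16 + 3 = 35 (decimal)
Convert 0b100110 (binary) → 32 + 4 + 2 = 38 (decimal)
Compute lcm(35, 38) = 1330
1330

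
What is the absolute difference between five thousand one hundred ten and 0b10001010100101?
Convert five thousand one hundred ten (English words) → 5×1000 + 1×100 + 10 = 5110 (decimal)
Convert 0b10001010100101 (binary) → 8192 + 512 + 128 + 32 + 4 + 1 = 8869 (decimal)
Compute |5110 - 8869| = 3759
3759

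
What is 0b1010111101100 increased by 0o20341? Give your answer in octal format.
Convert 0b1010111101100 (binary) → 4096 + 1024 + 256 + 128 + 64 + 32 + 8 + 4 = 5612 (decimal)
Convert 0o20341 (octal) → 2×4096 + 3×64 + 4×8 + 1 = 8417 (decimal)
Compute 5612 + 8417 = 14029
Convert 14029 (decimal) → 14029 = 3×4096 + 3×512 + 3×64 + 1×8 + 5 → 0o33315 (octal)
0o33315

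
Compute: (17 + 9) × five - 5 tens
Convert five (English words) → 5 (decimal)
Convert 5 tens (place-value notation) → 5×10 = 50 (decimal)
Expression in decimal: (17 + 9) × 5 - 50
Parentheses first: 17 + 9 = 26
Multiply: 26 × 5 = 130
Subtract: 130 - 50 = 80
80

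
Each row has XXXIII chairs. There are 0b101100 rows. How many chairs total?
Convert XXXIII (Roman numeral) → 10 + 10 + 10 + 1 + 1 + 1 = 33 (decimal)
Convert 0b101100 (binary) → 32 + 8 + 4 = 44 (decimal)
Compute 33 × 44 = 1452
1452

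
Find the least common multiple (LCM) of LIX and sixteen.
Convert LIX (Roman numeral) → 50 + 9 = 59 (decimal)
Convert sixteen (English words) → 16 (decimal)
Compute lcm(59, 16) = 944
944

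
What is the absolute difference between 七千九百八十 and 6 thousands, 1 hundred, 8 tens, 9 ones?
Convert 七千九百八十 (Chinese numeral) → 7×1000 + 9×100 + 8×10 = 7980 (decimal)
Convert 6 thousands, 1 hundred, 8 tens, 9 ones (place-value notation) → 6×1000 + 1×100 + 8×10 + 9 = 6189 (decimal)
Compute |7980 - 6189| = 1791
1791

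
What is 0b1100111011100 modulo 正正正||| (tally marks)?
Convert 0b1100111011100 (binary) → 4096 + 2048 + 256 + 128 + 64 + 16 + 8 + 4 = 6620 (decimal)
Convert 正正正||| (tally marks) → 5 + 5 + 5 + 3 = 18 (decimal)
Compute 6620 mod 18 = 14
14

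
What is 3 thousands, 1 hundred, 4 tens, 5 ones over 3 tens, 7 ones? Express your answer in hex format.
Convert 3 thousands, 1 hundred, 4 tens, 5 ones (place-value notation) → 3×1000 + 1×100 + 4×10 + 5 = 3145 (decimal)
Convert 3 tens, 7 ones (place-value notation) → 3×10 + 7 = 37 (decimal)
Compute 3145 ÷ 37 = 85
Convert 85 (decimal) → 85 = 5×16 + 5 → 0x55 (hexadecimal)
0x55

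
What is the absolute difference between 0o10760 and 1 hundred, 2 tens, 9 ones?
Convert 0o10760 (octal) → 1×4096 + 7×64 + 6×8 = 4592 (decimal)
Convert 1 hundred, 2 tens, 9 ones (place-value notation) → 1×100 + 2×10 + 9 = 129 (decimal)
Compute |4592 - 129| = 4463
4463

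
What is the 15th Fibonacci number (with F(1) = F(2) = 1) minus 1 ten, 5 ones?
The 15th Fibonacci number (with F(1) = F(2) = 1): 1, 1, 2, 3, 5, 8, 13, 21, 34, 55, 89, 144, 233, 377, 610 → 610
Convert 1 ten, 5 ones (place-value notation) → 1×10 + 5 = 15 (decimal)
Compute 610 - 15 = 595
595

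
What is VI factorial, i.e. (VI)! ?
Convert VI (Roman numeral) → 5 + 1 = 6 (decimal)
Compute 6! = 720
720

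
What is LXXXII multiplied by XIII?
Convert LXXXII (Roman numeral) → 50 + 10 + 10 + 10 + 1 + 1 = 82 (decimal)
Convert XIII (Roman numeral) → 10 + 1 + 1 + 1 = 13 (decimal)
Compute 82 × 13 = 1066
1066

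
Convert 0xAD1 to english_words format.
Convert 0xAD1 (hexadecimal) → 10×256 + 13×16 + 1 = 2769 (decimal)
Convert 2769 (decimal) → 2769 = 2×1000 + 7×100 + 69 → two thousand seven hundred sixty-nine (English words)
two thousand seven hundred sixty-nine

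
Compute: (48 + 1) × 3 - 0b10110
Convert 0b10110 (binary) → 16 + 4 + 2 = 22 (decimal)
Expression in decimal: (48 + 1) × 3 - 22
Parentheses first: 48 + 1 = 49
Multiply: 49 × 3 = 147
Subtract: 147 - 22 = 125
125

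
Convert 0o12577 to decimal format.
Convert 0o12577 (octal) → 1×4096 + 2×512 + 5×64 + 7×8 + 7 = 5503 (decimal)
5503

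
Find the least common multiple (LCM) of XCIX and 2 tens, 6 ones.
Convert XCIX (Roman numeral) → 90 + 9 = 99 (decimal)
Convert 2 tens, 6 ones (place-value notation) → 2×10 + 6 = 26 (decimal)
Compute lcm(99, 26) = 2574
2574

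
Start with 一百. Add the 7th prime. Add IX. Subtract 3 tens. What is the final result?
Convert 一百 (Chinese numeral) → 1×100 = 100 (decimal)
Start: 100
Convert the 7th prime (prime index) → 17 (decimal)
100 + 17 = 117
Convert IX (Roman numeral) → 9 (decimal)
117 + 9 = 126
Convert 3 tens (place-value notation) → 3×10 = 30 (decimal)
126 - 30 = 96
96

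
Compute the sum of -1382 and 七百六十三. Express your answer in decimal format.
Convert 七百六十三 (Chinese numeral) → 7×100 + 6×10 + 3 = 763 (decimal)
Compute -1382 + 763 = -619
-619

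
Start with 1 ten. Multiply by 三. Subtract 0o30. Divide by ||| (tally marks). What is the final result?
Convert 1 ten (place-value notation) → 1×10 = 10 (decimal)
Start: 10
Convert 三 (Chinese numeral) → 3 (decimal)
10 × 3 = 30
Convert 0o30 (octal) → 3×8 = 24 (decimal)
30 - 24 = 6
Convert ||| (tally marks) → 3 (decimal)
6 ÷ 3 = 2
2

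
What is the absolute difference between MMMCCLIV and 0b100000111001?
Convert MMMCCLIV (Roman numeral) → 1000 + 1000 + 1000 + 100 + 100 + 50 + 4 = 3254 (decimal)
Convert 0b100000111001 (binary) → 2048 + 32 + 16 + 8 + 1 = 2105 (decimal)
Compute |3254 - 2105| = 1149
1149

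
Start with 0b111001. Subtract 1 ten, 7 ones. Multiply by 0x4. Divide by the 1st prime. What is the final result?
Convert 0b111001 (binary) → 32 + 16 + 8 + 1 = 57 (decimal)
Start: 57
Convert 1 ten, 7 ones (place-value notation) → 1×10 + 7 = 17 (decimal)
57 - 17 = 40
Convert 0x4 (hexadecimal) → 4 (decimal)
40 × 4 = 160
Convert the 1st prime (prime index) → 2 (decimal)
160 ÷ 2 = 80
80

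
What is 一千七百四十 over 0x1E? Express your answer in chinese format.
Convert 一千七百四十 (Chinese numeral) → 1×1000 + 7×100 + 4×10 = 1740 (decimal)
Convert 0x1E (hexadecimal) → 1×16 + 14 = 30 (decimal)
Compute 1740 ÷ 30 = 58
Convert 58 (decimal) → 58 = 5×10 + 8 → 五十八 (Chinese numeral)
五十八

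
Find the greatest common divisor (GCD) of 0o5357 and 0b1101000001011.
Convert 0o5357 (octal) → 5×512 + 3×64 + 5×8 + 7 = 2799 (decimal)
Convert 0b1101000001011 (binary) → 4096 + 2048 + 512 + 8 + 2 + 1 = 6667 (decimal)
Compute gcd(2799, 6667) = 1
1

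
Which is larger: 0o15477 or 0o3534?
Convert 0o15477 (octal) → 1×4096 + 5×512 + 4×64 + 7×8 + 7 = 6975 (decimal)
Convert 0o3534 (octal) → 3×512 + 5×64 + 3×8 + 4 = 1884 (decimal)
Compare 6975 vs 1884: larger = 6975
6975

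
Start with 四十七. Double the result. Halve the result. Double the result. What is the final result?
Convert 四十七 (Chinese numeral) → 4×10 + 7 = 47 (decimal)
Start: 47
47 × 2 = 94
94 ÷ 2 = 47
47 × 2 = 94
94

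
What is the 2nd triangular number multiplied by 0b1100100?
Convert the 2nd triangular number (triangular index) → 2×3/2 = 3 (decimal)
Convert 0b1100100 (binary) → 64 + 32 + 4 = 100 (decimal)
Compute 3 × 100 = 300
300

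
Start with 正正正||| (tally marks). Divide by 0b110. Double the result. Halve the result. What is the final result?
Convert 正正正||| (tally marks) → 5 + 5 + 5 + 3 = 18 (decimal)
Start: 18
Convert 0b110 (binary) → 4 + 2 = 6 (decimal)
18 ÷ 6 = 3
3 × 2 = 6
6 ÷ 2 = 3
3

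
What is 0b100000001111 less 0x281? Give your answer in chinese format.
Convert 0b100000001111 (binary) → 2048 + 8 + 4 + 2 + 1 = 2063 (decimal)
Convert 0x281 (hexadecimal) → 2×256 + 8×16 + 1 = 641 (decimal)
Compute 2063 - 641 = 1422
Convert 1422 (decimal) → 1422 = 1×1000 + 4×100 + 2×10 + 2 → 一千四百二十二 (Chinese numeral)
一千四百二十二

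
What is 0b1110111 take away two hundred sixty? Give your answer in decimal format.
Convert 0b1110111 (binary) → 64 + 32 + 16 + 4 + 2 + 1 = 119 (decimal)
Convert two hundred sixty (English words) → 2×100 + 60 = 260 (decimal)
Compute 119 - 260 = -141
-141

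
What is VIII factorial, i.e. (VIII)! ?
Convert VIII (Roman numeral) → 5 + 1 + 1 + 1 = 8 (decimal)
Compute 8! = 40320
40320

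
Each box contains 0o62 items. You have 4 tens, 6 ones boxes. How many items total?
Convert 0o62 (octal) → 6×8 + 2 = 50 (decimal)
Convert 4 tens, 6 ones (place-value notation) → 4×10 + 6 = 46 (decimal)
Compute 50 × 46 = 2300
2300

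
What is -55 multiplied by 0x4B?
Convert 0x4B (hexadecimal) → 4×16 + 11 = 75 (decimal)
Compute -55 × 75 = -4125
-4125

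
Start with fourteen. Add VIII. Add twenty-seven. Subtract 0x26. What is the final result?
Convert fourteen (English words) → 14 (decimal)
Start: 14
Convert VIII (Roman numeral) → 5 + 1 + 1 + 1 = 8 (decimal)
14 + 8 = 22
Convert twenty-seven (English words) → 27 (decimal)
22 + 27 = 49
Convert 0x26 (hexadecimal) → 2×16 + 6 = 38 (decimal)
49 - 38 = 11
11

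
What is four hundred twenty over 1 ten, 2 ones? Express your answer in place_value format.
Convert four hundred twenty (English words) → 4×100 + 20 = 420 (decimal)
Convert 1 ten, 2 ones (place-value notation) → 1×10 + 2 = 12 (decimal)
Compute 420 ÷ 12 = 35
Convert 35 (decimal) → 35 = 3×10 + 5 → 3 tens, 5 ones (place-value notation)
3 tens, 5 ones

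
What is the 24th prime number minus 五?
The 24th prime number = 89
Convert 五 (Chinese numeral) → 5 (decimal)
Compute 89 - 5 = 84
84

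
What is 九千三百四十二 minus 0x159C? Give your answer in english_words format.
Convert 九千三百四十二 (Chinese numeral) → 9×1000 + 3×100 + 4×10 + 2 = 9342 (decimal)
Convert 0x159C (hexadecimal) → 1×4096 + 5×256 + 9×16 + 12 = 5532 (decimal)
Compute 9342 - 5532 = 3810
Convert 3810 (decimal) → 3810 = 3×1000 + 8×100 + 10 → three thousand eight hundred ten (English words)
three thousand eight hundred ten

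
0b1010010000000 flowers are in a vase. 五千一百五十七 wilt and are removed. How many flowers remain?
Convert 0b1010010000000 (binary) → 4096 + 1024 + 128 = 5248 (decimal)
Convert 五千一百五十七 (Chinese numeral) → 5×1000 + 1×100 + 5×10 + 7 = 5157 (decimal)
Compute 5248 - 5157 = 91
91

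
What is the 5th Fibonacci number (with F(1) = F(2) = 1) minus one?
The 5th Fibonacci number (with F(1) = F(2) = 1): 1, 1, 2, 3, 5 → 5
Convert one (English words) → 1 (decimal)
Compute 5 - 1 = 4
4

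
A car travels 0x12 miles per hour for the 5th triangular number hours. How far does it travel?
Convert 0x12 (hexadecimal) → 1×16 + 2 = 18 (decimal)
Convert the 5th triangular number (triangular index) → 5×6/2 = 15 (decimal)
Compute 18 × 15 = 270
270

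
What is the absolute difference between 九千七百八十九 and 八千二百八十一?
Convert 九千七百八十九 (Chinese numeral) → 9×1000 + 7×100 + 8×10 + 9 = 9789 (decimal)
Convert 八千二百八十一 (Chinese numeral) → 8×1000 + 2×100 + 8×10 + 1 = 8281 (decimal)
Compute |9789 - 8281| = 1508
1508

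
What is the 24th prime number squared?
The 24th prime number = 89
Compute 89² = 89 × 89 = 7921
7921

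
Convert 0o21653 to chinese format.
Convert 0o21653 (octal) → 2×4096 + 1×512 + 6×64 + 5×8 + 3 = 9131 (decimal)
Convert 9131 (decimal) → 9131 = 9×1000 + 1×100 + 3×10 + 1 → 九千一百三十一 (Chinese numeral)
九千一百三十一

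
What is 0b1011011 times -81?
Convert 0b1011011 (binary) → 64 + 16 + 8 + 2 + 1 = 91 (decimal)
Compute 91 × -81 = -7371
-7371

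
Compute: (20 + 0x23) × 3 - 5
Convert 0x23 (hexadecimal) → 2×16 + 3 = 35 (decimal)
Expression in decimal: (20 + 35) × 3 - 5
Parentheses first: 20 + 35 = 55
Multiply: 55 × 3 = 165
Subtract: 165 - 5 = 160
160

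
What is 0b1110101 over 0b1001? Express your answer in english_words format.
Convert 0b1110101 (binary) → 64 + 32 + 16 + 4 + 1 = 117 (decimal)
Convert 0b1001 (binary) → 8 + 1 = 9 (decimal)
Compute 117 ÷ 9 = 13
Convert 13 (decimal) → thirteen (English words)
thirteen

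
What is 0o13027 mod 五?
Convert 0o13027 (octal) → 1×4096 + 3×512 + 2×8 + 7 = 5655 (decimal)
Convert 五 (Chinese numeral) → 5 (decimal)
Compute 5655 mod 5 = 0
0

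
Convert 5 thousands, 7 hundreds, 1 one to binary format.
Convert 5 thousands, 7 hundreds, 1 one (place-value notation) → 5×1000 + 7×100 + 1 = 5701 (decimal)
Convert 5701 (decimal) → 5701 = 4096 + 1024 + 512 + 64 + 4 + 1 → 0b1011001000101 (binary)
0b1011001000101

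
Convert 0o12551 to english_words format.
Convert 0o12551 (octal) → 1×4096 + 2×512 + 5×64 + 5×8 + 1 = 5481 (decimal)
Convert 5481 (decimal) → 5481 = 5×1000 + 4×100 + 81 → five thousand four hundred eighty-one (English words)
five thousand four hundred eighty-one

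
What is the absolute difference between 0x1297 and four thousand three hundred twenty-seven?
Convert 0x1297 (hexadecimal) → 1×4096 + 2×256 + 9×16 + 7 = 4759 (decimal)
Convert four thousand three hundred twenty-seven (English words) → 4×1000 + 3×100 + 27 = 4327 (decimal)
Compute |4759 - 4327| = 432
432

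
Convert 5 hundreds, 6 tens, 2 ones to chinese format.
Convert 5 hundreds, 6 tens, 2 ones (place-value notation) → 5×100 + 6×10 + 2 = 562 (decimal)
Convert 562 (decimal) → 562 = 5×100 + 6×10 + 2 → 五百六十二 (Chinese numeral)
五百六十二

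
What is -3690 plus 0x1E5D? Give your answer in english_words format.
Convert 0x1E5D (hexadecimal) → 1×4096 + 14×256 + 5×16 + 13 = 7773 (decimal)
Compute -3690 + 7773 = 4083
Convert 4083 (decimal) → 4083 = 4×1000 + 83 → four thousand eighty-three (English words)
four thousand eighty-three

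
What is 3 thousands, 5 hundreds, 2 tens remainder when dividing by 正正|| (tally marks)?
Convert 3 thousands, 5 hundreds, 2 tens (place-value notation) → 3×1000 + 5×100 + 2×10 = 3520 (decimal)
Convert 正正|| (tally marks) → 5 + 5 + 2 = 12 (decimal)
Compute 3520 mod 12 = 4
4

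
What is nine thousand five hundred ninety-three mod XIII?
Convert nine thousand five hundred ninety-three (English words) → 9×1000 + 5×100 + 93 = 9593 (decimal)
Convert XIII (Roman numeral) → 10 + 1 + 1 + 1 = 13 (decimal)
Compute 9593 mod 13 = 12
12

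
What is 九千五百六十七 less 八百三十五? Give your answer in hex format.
Convert 九千五百六十七 (Chinese numeral) → 9×1000 + 5×100 + 6×10 + 7 = 9567 (decimal)
Convert 八百三十五 (Chinese numeral) → 8×100 + 3×10 + 5 = 835 (decimal)
Compute 9567 - 835 = 8732
Convert 8732 (decimal) → 8732 = 2×4096 + 2×256 + 1×16 + 12 → 0x221C (hexadecimal)
0x221C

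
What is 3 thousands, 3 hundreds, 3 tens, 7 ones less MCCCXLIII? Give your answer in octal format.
Convert 3 thousands, 3 hundreds, 3 tens, 7 ones (place-value notation) → 3×1000 + 3×100 + 3×10 + 7 = 3337 (decimal)
Convert MCCCXLIII (Roman numeral) → 1000 + 100 + 100 + 100 + 40 + 1 + 1 + 1 = 1343 (decimal)
Compute 3337 - 1343 = 1994
Convert 1994 (decimal) → 1994 = 3×512 + 7×64 + 1×8 + 2 → 0o3712 (octal)
0o3712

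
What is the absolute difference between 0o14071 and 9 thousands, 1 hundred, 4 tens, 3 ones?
Convert 0o14071 (octal) → 1×4096 + 4×512 + 7×8 + 1 = 6201 (decimal)
Convert 9 thousands, 1 hundred, 4 tens, 3 ones (place-value notation) → 9×1000 + 1×100 + 4×10 + 3 = 9143 (decimal)
Compute |6201 - 9143| = 2942
2942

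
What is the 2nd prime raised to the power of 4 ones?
Convert the 2nd prime (prime index) → 3 (decimal)
Convert 4 ones (place-value notation) → 4 (decimal)
Compute 3 ^ 4 = 81
81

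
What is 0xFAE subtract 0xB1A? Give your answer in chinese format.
Convert 0xFAE (hexadecimal) → 15×256 + 10×16 + 14 = 4014 (decimal)
Convert 0xB1A (hexadecimal) → 11×256 + 1×16 + 10 = 2842 (decimal)
Compute 4014 - 2842 = 1172
Convert 1172 (decimal) → 1172 = 1×1000 + 1×100 + 7×10 + 2 → 一千一百七十二 (Chinese numeral)
一千一百七十二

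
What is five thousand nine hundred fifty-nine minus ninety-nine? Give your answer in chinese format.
Convert five thousand nine hundred fifty-nine (English words) → 5×1000 + 9×100 + 59 = 5959 (decimal)
Convert ninety-nine (English words) → 99 (decimal)
Compute 5959 - 99 = 5860
Convert 5860 (decimal) → 5860 = 5×1000 + 8×100 + 6×10 → 五千八百六十 (Chinese numeral)
五千八百六十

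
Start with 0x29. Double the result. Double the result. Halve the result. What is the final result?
Convert 0x29 (hexadecimal) → 2×16 + 9 = 41 (decimal)
Start: 41
41 × 2 = 82
82 × 2 = 164
164 ÷ 2 = 82
82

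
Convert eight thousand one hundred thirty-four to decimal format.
Convert eight thousand one hundred thirty-four (English words) → 8×1000 + 1×100 + 34 = 8134 (decimal)
8134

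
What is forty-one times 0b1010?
Convert forty-one (English words) → 41 (decimal)
Convert 0b1010 (binary) → 8 + 2 = 10 (decimal)
Compute 41 × 10 = 410
410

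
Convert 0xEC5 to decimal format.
Convert 0xEC5 (hexadecimal) → 14×256 + 12×16 + 5 = 3781 (decimal)
3781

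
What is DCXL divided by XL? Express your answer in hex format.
Convert DCXL (Roman numeral) → 500 + 100 + 40 = 640 (decimal)
Convert XL (Roman numeral) → 40 (decimal)
Compute 640 ÷ 40 = 16
Convert 16 (decimal) → 16 = 1×16 → 0x10 (hexadecimal)
0x10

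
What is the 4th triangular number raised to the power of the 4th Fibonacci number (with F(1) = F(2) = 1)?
Convert the 4th triangular number (triangular index) → 4×5/2 = 10 (decimal)
Convert the 4th Fibonacci number (with F(1) = F(2) = 1) (Fibonacci index) → 1, 1, 2, 3 → 3 (decimal)
Compute 10 ^ 3 = 1000
1000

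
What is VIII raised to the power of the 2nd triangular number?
Convert VIII (Roman numeral) → 5 + 1 + 1 + 1 = 8 (decimal)
Convert the 2nd triangular number (triangular index) → 2×3/2 = 3 (decimal)
Compute 8 ^ 3 = 512
512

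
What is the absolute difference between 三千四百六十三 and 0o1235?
Convert 三千四百六十三 (Chinese numeral) → 3×1000 + 4×100 + 6×10 + 3 = 3463 (decimal)
Convert 0o1235 (octal) → 1×512 + 2×64 + 3×8 + 5 = 669 (decimal)
Compute |3463 - 669| = 2794
2794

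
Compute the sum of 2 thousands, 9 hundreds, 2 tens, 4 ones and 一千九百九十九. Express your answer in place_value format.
Convert 2 thousands, 9 hundreds, 2 tens, 4 ones (place-value notation) → 2×1000 + 9×100 + 2×10 + 4 = 2924 (decimal)
Convert 一千九百九十九 (Chinese numeral) → 1×1000 + 9×100 + 9×10 + 9 = 1999 (decimal)
Compute 2924 + 1999 = 4923
Convert 4923 (decimal) → 4923 = 4×1000 + 9×100 + 2×10 + 3 → 4 thousands, 9 hundreds, 2 tens, 3 ones (place-value notation)
4 thousands, 9 hundreds, 2 tens, 3 ones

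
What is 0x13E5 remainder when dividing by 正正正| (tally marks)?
Convert 0x13E5 (hexadecimal) → 1×4096 + 3×256 + 14×16 + 5 = 5093 (decimal)
Convert 正正正| (tally marks) → 5 + 5 + 5 + 1 = 16 (decimal)
Compute 5093 mod 16 = 5
5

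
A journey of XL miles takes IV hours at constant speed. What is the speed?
Convert XL (Roman numeral) → 40 (decimal)
Convert IV (Roman numeral) → 4 (decimal)
Compute 40 ÷ 4 = 10
10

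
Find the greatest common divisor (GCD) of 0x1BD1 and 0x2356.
Convert 0x1BD1 (hexadecimal) → 1×4096 + 11×256 + 13×16 + 1 = 7121 (decimal)
Convert 0x2356 (hexadecimal) → 2×4096 + 3×256 + 5×16 + 6 = 9046 (decimal)
Compute gcd(7121, 9046) = 1
1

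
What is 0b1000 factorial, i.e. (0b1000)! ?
Convert 0b1000 (binary) → 8 (decimal)
Compute 8! = 40320
40320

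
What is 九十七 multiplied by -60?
Convert 九十七 (Chinese numeral) → 9×10 + 7 = 97 (decimal)
Compute 97 × -60 = -5820
-5820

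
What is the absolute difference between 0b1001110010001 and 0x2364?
Convert 0b1001110010001 (binary) → 4096 + 512 + 256 + 128 + 16 + 1 = 5009 (decimal)
Convert 0x2364 (hexadecimal) → 2×4096 + 3×256 + 6×16 + 4 = 9060 (decimal)
Compute |5009 - 9060| = 4051
4051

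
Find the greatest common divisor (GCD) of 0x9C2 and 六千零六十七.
Convert 0x9C2 (hexadecimal) → 9×256 + 12×16 + 2 = 2498 (decimal)
Convert 六千零六十七 (Chinese numeral) → 6×1000 + 6×10 + 7 = 6067 (decimal)
Compute gcd(2498, 6067) = 1
1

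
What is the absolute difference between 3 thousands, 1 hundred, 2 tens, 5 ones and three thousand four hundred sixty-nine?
Convert 3 thousands, 1 hundred, 2 tens, 5 ones (place-value notation) → 3×1000 + 1×100 + 2×10 + 5 = 3125 (decimal)
Convert three thousand four hundred sixty-nine (English words) → 3×1000 + 4×100 + 69 = 3469 (decimal)
Compute |3125 - 3469| = 344
344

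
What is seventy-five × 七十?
Convert seventy-five (English words) → 75 (decimal)
Convert 七十 (Chinese numeral) → 7×10 = 70 (decimal)
Compute 75 × 70 = 5250
5250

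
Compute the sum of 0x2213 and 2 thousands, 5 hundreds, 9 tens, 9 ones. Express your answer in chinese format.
Convert 0x2213 (hexadecimal) → 2×4096 + 2×256 + 1×16 + 3 = 8723 (decimal)
Convert 2 thousands, 5 hundreds, 9 tens, 9 ones (place-value notation) → 2×1000 + 5×100 + 9×10 + 9 = 2599 (decimal)
Compute 8723 + 2599 = 11322
Convert 11322 (decimal) → 11322 = 1×10000 + 1×1000 + 3×100 + 2×10 + 2 → 一万一千三百二十二 (Chinese numeral)
一万一千三百二十二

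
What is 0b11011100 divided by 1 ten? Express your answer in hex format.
Convert 0b11011100 (binary) → 128 + 64 + 16 + 8 + 4 = 220 (decimal)
Convert 1 ten (place-value notation) → 1×10 = 10 (decimal)
Compute 220 ÷ 10 = 22
Convert 22 (decimal) → 22 = 1×16 + 6 → 0x16 (hexadecimal)
0x16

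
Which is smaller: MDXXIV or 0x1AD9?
Convert MDXXIV (Roman numeral) → 1000 + 500 + 10 + 10 + 4 = 1524 (decimal)
Convert 0x1AD9 (hexadecimal) → 1×4096 + 10×256 + 13×16 + 9 = 6873 (decimal)
Compare 1524 vs 6873: smaller = 1524
1524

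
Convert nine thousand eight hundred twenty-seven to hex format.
Convert nine thousand eight hundred twenty-seven (English words) → 9×1000 + 8×100 + 27 = 9827 (decimal)
Convert 9827 (decimal) → 9827 = 2×4096 + 6×256 + 6×16 + 3 → 0x2663 (hexadecimal)
0x2663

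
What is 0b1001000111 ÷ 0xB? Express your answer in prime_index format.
Convert 0b1001000111 (binary) → 512 + 64 + 4 + 2 + 1 = 583 (decimal)
Convert 0xB (hexadecimal) → 11 (decimal)
Compute 583 ÷ 11 = 53
Convert 53 (decimal) → the 16th prime (prime index)
the 16th prime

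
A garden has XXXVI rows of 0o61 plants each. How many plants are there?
Convert 0o61 (octal) → 6×8 + 1 = 49 (decimal)
Convert XXXVI (Roman numeral) → 10 + 10 + 10 + 5 + 1 = 36 (decimal)
Compute 49 × 36 = 1764
1764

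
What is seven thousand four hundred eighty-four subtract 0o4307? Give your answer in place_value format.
Convert seven thousand four hundred eighty-four (English words) → 7×1000 + 4×100 + 84 = 7484 (decimal)
Convert 0o4307 (octal) → 4×512 + 3×64 + 7 = 2247 (decimal)
Compute 7484 - 2247 = 5237
Convert 5237 (decimal) → 5237 = 5×1000 + 2×100 + 3×10 + 7 → 5 thousands, 2 hundreds, 3 tens, 7 ones (place-value notation)
5 thousands, 2 hundreds, 3 tens, 7 ones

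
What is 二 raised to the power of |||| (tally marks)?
Convert 二 (Chinese numeral) → 2 (decimal)
Convert |||| (tally marks) → 4 (decimal)
Compute 2 ^ 4 = 16
16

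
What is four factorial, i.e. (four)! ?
Convert four (English words) → 4 (decimal)
Compute 4! = 24
24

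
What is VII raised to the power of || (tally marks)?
Convert VII (Roman numeral) → 5 + 1 + 1 = 7 (decimal)
Convert || (tally marks) → 2 (decimal)
Compute 7 ^ 2 = 49
49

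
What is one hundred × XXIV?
Convert one hundred (English words) → 1×100 = 100 (decimal)
Convert XXIV (Roman numeral) → 10 + 10 + 4 = 24 (decimal)
Compute 100 × 24 = 2400
2400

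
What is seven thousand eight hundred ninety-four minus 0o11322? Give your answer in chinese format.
Convert seven thousand eight hundred ninety-four (English words) → 7×1000 + 8×100 + 94 = 7894 (decimal)
Convert 0o11322 (octal) → 1×4096 + 1×512 + 3×64 + 2×8 + 2 = 4818 (decimal)
Compute 7894 - 4818 = 3076
Convert 3076 (decimal) → 3076 = 3×1000 + 7×10 + 6 → 三千零七十六 (Chinese numeral)
三千零七十六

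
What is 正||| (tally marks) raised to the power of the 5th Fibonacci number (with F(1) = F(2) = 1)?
Convert 正||| (tally marks) → 5 + 3 = 8 (decimal)
Convert the 5th Fibonacci number (with F(1) = F(2) = 1) (Fibonacci index) → 1, 1, 2, 3, 5 → 5 (decimal)
Compute 8 ^ 5 = 32768
32768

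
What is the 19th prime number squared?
The 19th prime number = 67
Compute 67² = 67 × 67 = 4489
4489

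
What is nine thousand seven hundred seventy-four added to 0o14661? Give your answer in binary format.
Convert nine thousand seven hundred seventy-four (English words) → 9×1000 + 7×100 + 74 = 9774 (decimal)
Convert 0o14661 (octal) → 1×4096 + 4×512 + 6×64 + 6×8 + 1 = 6577 (decimal)
Compute 9774 + 6577 = 16351
Convert 16351 (decimal) → 16351 = 8192 + 4096 + 2048 + 1024 + 512 + 256 + 128 + 64 + 16 + 8 + 4 + 2 + 1 → 0b11111111011111 (binary)
0b11111111011111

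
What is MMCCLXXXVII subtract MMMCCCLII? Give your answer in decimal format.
Convert MMCCLXXXVII (Roman numeral) → 1000 + 1000 + 100 + 100 + 50 + 10 + 10 + 10 + 5 + 1 + 1 = 2287 (decimal)
Convert MMMCCCLII (Roman numeral) → 1000 + 1000 + 1000 + 100 + 100 + 100 + 50 + 1 + 1 = 3352 (decimal)
Compute 2287 - 3352 = -1065
-1065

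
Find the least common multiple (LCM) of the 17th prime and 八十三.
Convert the 17th prime (prime index) → 59 (decimal)
Convert 八十三 (Chinese numeral) → 8×10 + 3 = 83 (decimal)
Compute lcm(59, 83) = 4897
4897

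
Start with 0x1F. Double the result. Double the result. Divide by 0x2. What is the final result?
Convert 0x1F (hexadecimal) → 1×16 + 15 = 31 (decimal)
Start: 31
31 × 2 = 62
62 × 2 = 124
Convert 0x2 (hexadecimal) → 2 (decimal)
124 ÷ 2 = 62
62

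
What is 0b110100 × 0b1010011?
Convert 0b110100 (binary) → 32 + 16 + 4 = 52 (decimal)
Convert 0b1010011 (binary) → 64 + 16 + 2 + 1 = 83 (decimal)
Compute 52 × 83 = 4316
4316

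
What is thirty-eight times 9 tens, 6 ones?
Convert thirty-eight (English words) → 38 (decimal)
Convert 9 tens, 6 ones (place-value notation) → 9×10 + 6 = 96 (decimal)
Compute 38 × 96 = 3648
3648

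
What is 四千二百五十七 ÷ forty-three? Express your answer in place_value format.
Convert 四千二百五十七 (Chinese numeral) → 4×1000 + 2×100 + 5×10 + 7 = 4257 (decimal)
Convert forty-three (English words) → 43 (decimal)
Compute 4257 ÷ 43 = 99
Convert 99 (decimal) → 99 = 9×10 + 9 → 9 tens, 9 ones (place-value notation)
9 tens, 9 ones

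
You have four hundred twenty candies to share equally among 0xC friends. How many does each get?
Convert four hundred twenty (English words) → 4×100 + 20 = 420 (decimal)
Convert 0xC (hexadecimal) → 12 (decimal)
Compute 420 ÷ 12 = 35
35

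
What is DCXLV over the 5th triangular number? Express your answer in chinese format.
Convert DCXLV (Roman numeral) → 500 + 100 + 40 + 5 = 645 (decimal)
Convert the 5th triangular number (triangular index) → 5×6/2 = 15 (decimal)
Compute 645 ÷ 15 = 43
Convert 43 (decimal) → 43 = 4×10 + 3 → 四十三 (Chinese numeral)
四十三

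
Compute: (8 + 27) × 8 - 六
Convert 六 (Chinese numeral) → 6 (decimal)
Expression in decimal: (8 + 27) × 8 - 6
Parentheses first: 8 + 27 = 35
Multiply: 35 × 8 = 280
Subtract: 280 - 6 = 274
274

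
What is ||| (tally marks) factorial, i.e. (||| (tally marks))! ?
Convert ||| (tally marks) → 3 (decimal)
Compute 3! = 6
6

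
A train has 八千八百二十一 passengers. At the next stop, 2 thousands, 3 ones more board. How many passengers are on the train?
Convert 八千八百二十一 (Chinese numeral) → 8×1000 + 8×100 + 2×10 + 1 = 8821 (decimal)
Convert 2 thousands, 3 ones (place-value notation) → 2×1000 + 3 = 2003 (decimal)
Compute 8821 + 2003 = 10824
10824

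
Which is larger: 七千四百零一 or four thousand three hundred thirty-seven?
Convert 七千四百零一 (Chinese numeral) → 7×1000 + 4×100 + 1 = 7401 (decimal)
Convert four thousand three hundred thirty-seven (English words) → 4×1000 + 3×100 + 37 = 4337 (decimal)
Compare 7401 vs 4337: larger = 7401
7401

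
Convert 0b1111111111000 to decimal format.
Convert 0b1111111111000 (binary) → 4096 + 2048 + 1024 + 512 + 256 + 128 + 64 + 32 + 16 + 8 = 8184 (decimal)
8184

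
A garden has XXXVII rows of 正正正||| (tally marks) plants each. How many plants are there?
Convert 正正正||| (tally marks) → 5 + 5 + 5 + 3 = 18 (decimal)
Convert XXXVII (Roman numeral) → 10 + 10 + 10 + 5 + 1 + 1 = 37 (decimal)
Compute 18 × 37 = 666
666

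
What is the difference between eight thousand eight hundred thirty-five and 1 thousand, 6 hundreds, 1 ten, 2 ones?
Convert eight thousand eight hundred thirty-five (English words) → 8×1000 + 8×100 + 35 = 8835 (decimal)
Convert 1 thousand, 6 hundreds, 1 ten, 2 ones (place-value notation) → 1×1000 + 6×100 + 1×10 + 2 = 1612 (decimal)
Difference: |8835 - 1612| = 7223
7223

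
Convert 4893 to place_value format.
Convert 4893 (decimal) → 4893 = 4×1000 + 8×100 + 9×10 + 3 → 4 thousands, 8 hundreds, 9 tens, 3 ones (place-value notation)
4 thousands, 8 hundreds, 9 tens, 3 ones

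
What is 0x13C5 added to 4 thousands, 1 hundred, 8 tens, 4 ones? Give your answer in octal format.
Convert 0x13C5 (hexadecimal) → 1×4096 + 3×256 + 12×16 + 5 = 5061 (decimal)
Convert 4 thousands, 1 hundred, 8 tens, 4 ones (place-value notation) → 4×1000 + 1×100 + 8×10 + 4 = 4184 (decimal)
Compute 5061 + 4184 = 9245
Convert 9245 (decimal) → 9245 = 2×4096 + 2×512 + 3×8 + 5 → 0o22035 (octal)
0o22035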